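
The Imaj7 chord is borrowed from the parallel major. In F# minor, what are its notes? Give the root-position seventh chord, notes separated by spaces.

Imaj7 is built on scale degree 1, which is F# in both F# minor and its parallel. Building the major-seventh chord from the parallel major on F#: F#–A#–C#–E#.

F# A# C# E#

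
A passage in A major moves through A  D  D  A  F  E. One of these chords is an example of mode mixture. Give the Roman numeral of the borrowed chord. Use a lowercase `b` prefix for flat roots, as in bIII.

bVI

The diatonic triads in A major are A, Bm, C#m, D, E, F#m, G#dim. A, D and E all belong to that set. F (F–A–C) is not: scale degree 6 in A major carries F#m (vi). In A minor the chord on that degree is F, so here it functions as bVI, borrowed from the parallel minor.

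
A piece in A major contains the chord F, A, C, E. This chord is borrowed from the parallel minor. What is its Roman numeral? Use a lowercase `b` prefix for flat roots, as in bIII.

F is the lowered form of scale degree 6 in A major (the diatonic degree 6 is F#). The diatonic chord on degree 6 would be F#m (vi), but F–A–C–E is the major-seventh chord from A minor. As a borrowed chord it is labeled bVImaj7.

bVImaj7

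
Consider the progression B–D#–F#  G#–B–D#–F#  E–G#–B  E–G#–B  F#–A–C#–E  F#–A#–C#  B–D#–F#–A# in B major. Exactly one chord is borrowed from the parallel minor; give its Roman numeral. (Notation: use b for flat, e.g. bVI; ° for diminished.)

v7

In B major the diatonic chords are B, C#m, D#m, E, F#, G#m, A#dim. B–D#–F# = B, G#–B–D#–F# = G#m7, E–G#–B = E, F#–A#–C# = F# and B–D#–F#–A# = Bmaj7 all belong to that set. F#–A–C#–E is not: scale degree 5 in B major carries F# (V). In B minor the chord on that degree is F#m7, so here it functions as v7, borrowed from the parallel minor.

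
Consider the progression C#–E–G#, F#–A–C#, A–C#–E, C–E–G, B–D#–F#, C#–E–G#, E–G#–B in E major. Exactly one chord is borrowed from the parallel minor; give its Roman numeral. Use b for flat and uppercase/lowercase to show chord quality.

bVI

The diatonic triads in E major are E, F#m, G#m, A, B, C#m, D#dim. C#–E–G# = C#m, F#–A–C# = F#m, A–C#–E = A, B–D#–F# = B and E–G#–B = E are all diatonic. C–E–G doesn't fit — on degree 6 E major would have C#m (vi). C is the degree-6 chord of E minor, so it is the borrowed bVI.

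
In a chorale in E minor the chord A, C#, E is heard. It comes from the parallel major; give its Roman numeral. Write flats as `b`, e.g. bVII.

IV

The root A is the diatonic 4th degree of E minor; the borrowing shows in the chord quality. The diatonic chord on degree 4 would be Am (iv), but A–C#–E is the major chord from E major. As a borrowed chord it is labeled IV.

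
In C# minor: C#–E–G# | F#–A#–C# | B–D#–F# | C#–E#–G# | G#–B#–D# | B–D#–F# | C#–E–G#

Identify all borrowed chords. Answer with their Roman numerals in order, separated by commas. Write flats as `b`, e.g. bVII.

IV, I

The diatonic triads in C# minor (with V from harmonic minor) are C#m, D#dim, E, F#m, G#, A, B. C#–E–G# = C#m, B–D#–F# = B and G#–B#–D# = G# are all diatonic. F#–A#–C# is not: scale degree 4 in C# minor carries F#m (iv). In C# major the chord on that degree is F#, so here it functions as IV, borrowed from the parallel major. C#–E#–G# is not: scale degree 1 in C# minor carries C#m (i). In C# major the chord on that degree is C#, so here it functions as I, borrowed from the parallel major.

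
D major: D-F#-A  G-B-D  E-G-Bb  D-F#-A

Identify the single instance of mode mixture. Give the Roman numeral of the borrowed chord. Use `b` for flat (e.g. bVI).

D major has the diatonic set D, Em, F#m, G, A, Bm, C#dim. Of the given chords, D–F#–A = D and G–B–D = G are diatonic. E–G–Bb doesn't fit — on degree 2 D major would have Em (ii). Edim is the degree-2 chord of D minor, so it is the borrowed ii°.

ii°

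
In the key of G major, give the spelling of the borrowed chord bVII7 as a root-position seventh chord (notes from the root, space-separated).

F A C Eb

The root of bVII7 is the lowered 7th degree: F# becomes F. Building the dominant-seventh chord from the parallel minor on F: F–A–C–Eb.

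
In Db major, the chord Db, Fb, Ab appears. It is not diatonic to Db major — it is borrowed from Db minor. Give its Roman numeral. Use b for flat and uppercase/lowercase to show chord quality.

i

Db is scale degree 1 in Db major. Diatonically Db major has Db (I) on that degree; Db–Fb–Ab is instead the minor chord native to Db minor, so it takes the label i.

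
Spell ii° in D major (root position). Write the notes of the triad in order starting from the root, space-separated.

ii° is built on scale degree 2, which is E in both D major and its parallel. Building the diminished chord from the parallel minor on E: E–G–Bb.

E G Bb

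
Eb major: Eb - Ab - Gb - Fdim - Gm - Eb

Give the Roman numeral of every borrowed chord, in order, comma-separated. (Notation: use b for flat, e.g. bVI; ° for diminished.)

The diatonic triads in Eb major are Eb, Fm, Gm, Ab, Bb, Cm, Ddim. Eb, Ab and Gm all belong to that set. Gb (Gb–Bb–Db) doesn't fit — on degree 3 Eb major would have Gm (iii). Gb is the degree-3 chord of Eb minor, so it is the borrowed bIII. But Fdim (F–Ab–Cb) is foreign: the diatonic ii on degree 2 is Fm, whereas Fdim comes from Eb minor. It is labeled ii°.

bIII, ii°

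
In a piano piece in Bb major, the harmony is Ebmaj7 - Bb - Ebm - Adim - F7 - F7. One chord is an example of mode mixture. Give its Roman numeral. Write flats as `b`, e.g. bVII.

iv

In Bb major the diatonic chords are Bb, Cm, Dm, Eb, F, Gm, Adim. Ebmaj7, Bb, Adim and F7 are all diatonic. Ebm (Eb–Gb–Bb) doesn't fit — on degree 4 Bb major would have Eb (IV). Ebm is the degree-4 chord of Bb minor, so it is the borrowed iv.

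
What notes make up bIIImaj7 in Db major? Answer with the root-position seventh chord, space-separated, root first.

Scale degree 3 in Db major is F. bIIImaj7 uses the lowered form, Fb, taken from Db minor. In Db minor the chord on Fb is Fb–Ab–Cb–Eb.

Fb Ab Cb Eb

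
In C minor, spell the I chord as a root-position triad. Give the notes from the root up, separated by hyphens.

C-E-G

I is built on scale degree 1, which is C in both C minor and its parallel. Building the major chord from the parallel major on C: C–E–G.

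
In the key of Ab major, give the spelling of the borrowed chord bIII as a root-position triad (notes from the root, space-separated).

The root of bIII is the lowered 3rd degree: C becomes Cb. In Ab minor the chord on Cb is Cb–Eb–Gb.

Cb Eb Gb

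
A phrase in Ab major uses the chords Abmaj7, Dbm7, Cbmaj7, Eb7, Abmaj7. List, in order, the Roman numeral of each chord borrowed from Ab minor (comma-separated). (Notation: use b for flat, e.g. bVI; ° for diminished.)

The diatonic triads in Ab major are Ab, Bbm, Cm, Db, Eb, Fm, Gdim. Abmaj7 and Eb7 are both diatonic. Dbm7 (Db–Fb–Ab–Cb) is not: scale degree 4 in Ab major carries Db (IV). In Ab minor the chord on that degree is Dbm7, so here it functions as iv7, borrowed from the parallel minor. But Cbmaj7 (Cb–Eb–Gb–Bb) is foreign: the diatonic iii on degree 3 is Cm, whereas Cbmaj7 comes from Ab minor. It is labeled bIIImaj7.

iv7, bIIImaj7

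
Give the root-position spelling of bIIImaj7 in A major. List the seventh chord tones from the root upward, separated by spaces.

bIIImaj7 is built on the lowered scale degree 3. In A major degree 3 is C#; lowered it becomes C. Stacking thirds in A minor on C gives C–E–G–B.

C E G B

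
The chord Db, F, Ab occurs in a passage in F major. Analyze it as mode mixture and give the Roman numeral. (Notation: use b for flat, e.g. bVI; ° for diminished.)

Db is the lowered form of scale degree 6 in F major (the diatonic degree 6 is D). The diatonic chord on degree 6 would be Dm (vi), but Db–F–Ab is the major chord from F minor. As a borrowed chord it is labeled bVI.

bVI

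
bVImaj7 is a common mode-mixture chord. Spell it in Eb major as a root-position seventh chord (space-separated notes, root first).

bVImaj7 is built on the lowered scale degree 6. In Eb major degree 6 is C; lowered it becomes Cb. In Eb minor the chord on Cb is Cb–Eb–Gb–Bb.

Cb Eb Gb Bb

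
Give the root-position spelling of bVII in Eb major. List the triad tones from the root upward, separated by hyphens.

Db-F-Ab

The root of bVII is the lowered 7th degree: D becomes Db. Building the major chord from the parallel minor on Db: Db–F–Ab.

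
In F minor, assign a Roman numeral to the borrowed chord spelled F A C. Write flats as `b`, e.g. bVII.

F is scale degree 1 in F minor. Diatonically F minor has Fm (i) on that degree; F–A–C is instead the major chord native to F major, so it takes the label I.

I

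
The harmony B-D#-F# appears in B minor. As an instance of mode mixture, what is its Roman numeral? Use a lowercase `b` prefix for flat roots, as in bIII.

The root B is the diatonic 1st degree of B minor; the borrowing shows in the chord quality. The diatonic chord on degree 1 would be Bm (i), but B–D#–F# is the major chord from B major. As a borrowed chord it is labeled I.

I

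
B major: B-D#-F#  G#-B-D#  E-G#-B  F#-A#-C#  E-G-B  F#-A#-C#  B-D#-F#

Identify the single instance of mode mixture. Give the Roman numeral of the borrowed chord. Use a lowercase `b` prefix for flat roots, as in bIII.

In B major the diatonic chords are B, C#m, D#m, E, F#, G#m, A#dim. Of the given chords, B–D#–F# = B, G#–B–D# = G#m, E–G#–B = E and F#–A#–C# = F# are diatonic. E–G–B is not: scale degree 4 in B major carries E (IV). In B minor the chord on that degree is Em, so here it functions as iv, borrowed from the parallel minor.

iv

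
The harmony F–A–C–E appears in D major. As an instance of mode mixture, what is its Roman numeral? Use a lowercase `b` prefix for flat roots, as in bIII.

The root F is the lowered 3rd scale degree — diatonically D major has F# there. The diatonic chord on degree 3 would be F#m (iii), but F–A–C–E is the major-seventh chord from D minor. As a borrowed chord it is labeled bIIImaj7.

bIIImaj7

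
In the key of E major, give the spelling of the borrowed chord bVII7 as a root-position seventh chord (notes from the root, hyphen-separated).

D-F#-A-C

bVII7 is built on the lowered scale degree 7. In E major degree 7 is D#; lowered it becomes D. Stacking thirds in E minor on D gives D–F#–A–C.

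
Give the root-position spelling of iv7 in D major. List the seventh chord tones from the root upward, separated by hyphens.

iv7 is built on scale degree 4, which is G in both D major and its parallel. Stacking thirds in D minor on G gives G–Bb–D–F.

G-Bb-D-F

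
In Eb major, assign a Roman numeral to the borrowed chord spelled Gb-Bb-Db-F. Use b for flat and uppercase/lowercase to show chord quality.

bIIImaj7

In Eb major scale degree 3 is G; Gb is its lowered form, from Eb minor. Gb–Bb–Db–F is a major-seventh chord — the form found in Eb minor, not the diatonic iii (Gm). Borrowed into Eb major it is written bIIImaj7.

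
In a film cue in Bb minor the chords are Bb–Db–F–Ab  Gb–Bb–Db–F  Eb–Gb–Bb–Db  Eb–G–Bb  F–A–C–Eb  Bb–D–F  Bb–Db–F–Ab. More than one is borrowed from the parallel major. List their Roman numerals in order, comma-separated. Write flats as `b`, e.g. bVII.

In Bb minor (with V from harmonic minor) the diatonic chords are Bbm, Cdim, Db, Ebm, F, Gb, Ab. Of the given chords, Bb–Db–F–Ab = Bbm7, Gb–Bb–Db–F = Gbmaj7, Eb–Gb–Bb–Db = Ebm7 and F–A–C–Eb = F7 are diatonic. But Eb–G–Bb is foreign: the diatonic iv on degree 4 is Ebm, whereas Eb comes from Bb major. It is labeled IV. But Bb–D–F is foreign: the diatonic i on degree 1 is Bbm, whereas Bb comes from Bb major. It is labeled I.

IV, I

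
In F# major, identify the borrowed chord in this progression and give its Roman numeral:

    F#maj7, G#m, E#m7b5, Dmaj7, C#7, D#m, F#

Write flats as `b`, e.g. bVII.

bVImaj7

The diatonic triads in F# major are F#, G#m, A#m, B, C#, D#m, E#dim. Of the given chords, F#maj7, G#m, E#m7b5, C#7, D#m and F# are diatonic. But Dmaj7 (D–F#–A–C#) is foreign: the diatonic vi on degree 6 is D#m, whereas Dmaj7 comes from F# minor. It is labeled bVImaj7.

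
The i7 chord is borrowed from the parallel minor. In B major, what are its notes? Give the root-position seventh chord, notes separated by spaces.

The root, B, is scale degree 1 — the same note in B major and B minor; only the chord quality changes. In B minor the chord on B is B–D–F#–A.

B D F# A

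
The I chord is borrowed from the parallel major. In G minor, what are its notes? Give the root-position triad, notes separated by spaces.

G B D

I is built on scale degree 1, which is G in both G minor and its parallel. Building the major chord from the parallel major on G: G–B–D.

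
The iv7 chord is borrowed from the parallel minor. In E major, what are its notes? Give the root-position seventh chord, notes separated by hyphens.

iv7 is built on scale degree 4, which is A in both E major and its parallel. In E minor the chord on A is A–C–E–G.

A-C-E-G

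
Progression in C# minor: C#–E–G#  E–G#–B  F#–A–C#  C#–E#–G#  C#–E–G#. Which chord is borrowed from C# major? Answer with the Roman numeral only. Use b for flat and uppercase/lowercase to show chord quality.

I

The diatonic triads in C# minor (with V from harmonic minor) are C#m, D#dim, E, F#m, G#, A, B. C#–E–G# = C#m, E–G#–B = E and F#–A–C# = F#m all belong to that set. C#–E#–G# is not: scale degree 1 in C# minor carries C#m (i). In C# major the chord on that degree is C#, so here it functions as I, borrowed from the parallel major.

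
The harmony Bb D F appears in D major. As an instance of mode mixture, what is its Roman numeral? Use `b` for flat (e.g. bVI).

bVI

The root Bb is the lowered 6th scale degree — diatonically D major has B there. Diatonically D major has Bm (vi) on that degree; Bb–D–F is instead the major chord native to D minor, so it takes the label bVI.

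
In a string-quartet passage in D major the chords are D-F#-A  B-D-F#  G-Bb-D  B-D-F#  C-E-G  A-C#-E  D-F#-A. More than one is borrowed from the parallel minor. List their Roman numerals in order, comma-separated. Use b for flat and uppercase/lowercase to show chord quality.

The diatonic triads in D major are D, Em, F#m, G, A, Bm, C#dim. Of the given chords, D–F#–A = D, B–D–F# = Bm and A–C#–E = A are diatonic. G–Bb–D doesn't fit — on degree 4 D major would have G (IV). Gm is the degree-4 chord of D minor, so it is the borrowed iv. C–E–G is not: scale degree 7 in D major carries C#dim (vii°). In D minor the chord on that degree is C, so here it functions as bVII, borrowed from the parallel minor.

iv, bVII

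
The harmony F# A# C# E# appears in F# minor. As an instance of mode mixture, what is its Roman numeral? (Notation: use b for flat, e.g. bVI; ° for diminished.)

The root F# is the diatonic 1st degree of F# minor; the borrowing shows in the chord quality. Diatonically F# minor has F#m (i) on that degree; F#–A#–C#–E# is instead the major-seventh chord native to F# major, so it takes the label Imaj7.

Imaj7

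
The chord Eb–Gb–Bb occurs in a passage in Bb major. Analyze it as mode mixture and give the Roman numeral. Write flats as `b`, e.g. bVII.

iv

The root Eb is the diatonic 4th degree of Bb major; the borrowing shows in the chord quality. The diatonic chord on degree 4 would be Eb (IV), but Eb–Gb–Bb is the minor chord from Bb minor. As a borrowed chord it is labeled iv.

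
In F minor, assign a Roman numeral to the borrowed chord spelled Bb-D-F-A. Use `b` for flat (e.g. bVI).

IVmaj7

Bb is scale degree 4 in F minor. The diatonic chord on degree 4 would be Bbm (iv), but Bb–D–F–A is the major-seventh chord from F major. As a borrowed chord it is labeled IVmaj7.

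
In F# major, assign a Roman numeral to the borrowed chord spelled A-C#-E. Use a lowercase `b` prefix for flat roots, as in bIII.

In F# major scale degree 3 is A#; A is its lowered form, from F# minor. Diatonically F# major has A#m (iii) on that degree; A–C#–E is instead the major chord native to F# minor, so it takes the label bIII.

bIII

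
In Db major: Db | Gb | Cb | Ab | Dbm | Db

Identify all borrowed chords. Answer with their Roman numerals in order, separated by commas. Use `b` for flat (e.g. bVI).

Db major has the diatonic set Db, Ebm, Fm, Gb, Ab, Bbm, Cdim. Db, Gb and Ab are all diatonic. Cb (Cb–Eb–Gb) is not: scale degree 7 in Db major carries Cdim (vii°). In Db minor the chord on that degree is Cb, so here it functions as bVII, borrowed from the parallel minor. But Dbm (Db–Fb–Ab) is foreign: the diatonic I on degree 1 is Db, whereas Dbm comes from Db minor. It is labeled i.

bVII, i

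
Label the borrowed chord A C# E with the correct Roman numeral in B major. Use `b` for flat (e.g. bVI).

bVII

In B major scale degree 7 is A#; A is its lowered form, from B minor. Diatonically B major has A#dim (vii°) on that degree; A–C#–E is instead the major chord native to B minor, so it takes the label bVII.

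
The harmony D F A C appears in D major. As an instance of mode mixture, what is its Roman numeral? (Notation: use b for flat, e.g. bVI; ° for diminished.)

i7

D is scale degree 1 in D major. D–F–A–C is a minor-seventh chord — the form found in D minor, not the diatonic I (D). Borrowed into D major it is written i7.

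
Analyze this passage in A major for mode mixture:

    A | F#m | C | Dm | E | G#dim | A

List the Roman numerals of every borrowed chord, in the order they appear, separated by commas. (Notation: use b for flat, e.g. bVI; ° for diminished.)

In A major the diatonic chords are A, Bm, C#m, D, E, F#m, G#dim. A, F#m, E and G#dim are all diatonic. C (C–E–G) is not: scale degree 3 in A major carries C#m (iii). In A minor the chord on that degree is C, so here it functions as bIII, borrowed from the parallel minor. Dm (D–F–A) doesn't fit — on degree 4 A major would have D (IV). Dm is the degree-4 chord of A minor, so it is the borrowed iv.

bIII, iv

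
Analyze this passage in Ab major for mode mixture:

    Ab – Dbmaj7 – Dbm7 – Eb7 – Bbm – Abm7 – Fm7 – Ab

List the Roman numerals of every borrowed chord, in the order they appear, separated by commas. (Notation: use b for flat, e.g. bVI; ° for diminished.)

Ab major has the diatonic set Ab, Bbm, Cm, Db, Eb, Fm, Gdim. Of the given chords, Ab, Dbmaj7, Eb7, Bbm and Fm7 are diatonic. Dbm7 (Db–Fb–Ab–Cb) is not: scale degree 4 in Ab major carries Db (IV). In Ab minor the chord on that degree is Dbm7, so here it functions as iv7, borrowed from the parallel minor. But Abm7 (Ab–Cb–Eb–Gb) is foreign: the diatonic I on degree 1 is Ab, whereas Abm7 comes from Ab minor. It is labeled i7.

iv7, i7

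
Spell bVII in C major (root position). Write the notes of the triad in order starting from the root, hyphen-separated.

The root of bVII is the lowered 7th degree: B becomes Bb. Building the major chord from the parallel minor on Bb: Bb–D–F.

Bb-D-F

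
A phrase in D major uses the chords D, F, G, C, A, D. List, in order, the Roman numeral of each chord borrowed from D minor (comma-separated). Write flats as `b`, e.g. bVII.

D major has the diatonic set D, Em, F#m, G, A, Bm, C#dim. Of the given chords, D, G and A are diatonic. F (F–A–C) is not: scale degree 3 in D major carries F#m (iii). In D minor the chord on that degree is F, so here it functions as bIII, borrowed from the parallel minor. C (C–E–G) doesn't fit — on degree 7 D major would have C#dim (vii°). C is the degree-7 chord of D minor, so it is the borrowed bVII.

bIII, bVII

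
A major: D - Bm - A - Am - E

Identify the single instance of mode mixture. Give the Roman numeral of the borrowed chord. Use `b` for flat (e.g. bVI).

i

A major has the diatonic set A, Bm, C#m, D, E, F#m, G#dim. D, Bm, A and E are all diatonic. Am (A–C–E) doesn't fit — on degree 1 A major would have A (I). Am is the degree-1 chord of A minor, so it is the borrowed i.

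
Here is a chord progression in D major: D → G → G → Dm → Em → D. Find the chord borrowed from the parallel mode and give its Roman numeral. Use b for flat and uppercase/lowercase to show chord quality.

i

The diatonic triads in D major are D, Em, F#m, G, A, Bm, C#dim. Of the given chords, D, G and Em are diatonic. Dm (D–F–A) is not: scale degree 1 in D major carries D (I). In D minor the chord on that degree is Dm, so here it functions as i, borrowed from the parallel minor.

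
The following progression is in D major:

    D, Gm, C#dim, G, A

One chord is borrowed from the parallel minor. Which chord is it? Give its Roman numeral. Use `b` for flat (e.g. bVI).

D major has the diatonic set D, Em, F#m, G, A, Bm, C#dim. Of the given chords, D, C#dim, G and A are diatonic. But Gm (G–Bb–D) is foreign: the diatonic IV on degree 4 is G, whereas Gm comes from D minor. It is labeled iv.

iv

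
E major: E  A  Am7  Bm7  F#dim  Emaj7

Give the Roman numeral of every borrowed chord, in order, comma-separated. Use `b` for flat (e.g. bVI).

E major has the diatonic set E, F#m, G#m, A, B, C#m, D#dim. E, A and Emaj7 are all diatonic. But Am7 (A–C–E–G) is foreign: the diatonic IV on degree 4 is A, whereas Am7 comes from E minor. It is labeled iv7. Bm7 (B–D–F#–A) is not: scale degree 5 in E major carries B (V). In E minor the chord on that degree is Bm7, so here it functions as v7, borrowed from the parallel minor. But F#dim (F#–A–C) is foreign: the diatonic ii on degree 2 is F#m, whereas F#dim comes from E minor. It is labeled ii°.

iv7, v7, ii°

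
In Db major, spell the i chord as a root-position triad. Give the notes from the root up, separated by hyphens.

i is built on scale degree 1, which is Db in both Db major and its parallel. Building the minor chord from the parallel minor on Db: Db–Fb–Ab.

Db-Fb-Ab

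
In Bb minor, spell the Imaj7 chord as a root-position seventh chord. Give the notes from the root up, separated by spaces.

Bb D F A

Imaj7 is built on scale degree 1, which is Bb in both Bb minor and its parallel. Building the major-seventh chord from the parallel major on Bb: Bb–D–F–A.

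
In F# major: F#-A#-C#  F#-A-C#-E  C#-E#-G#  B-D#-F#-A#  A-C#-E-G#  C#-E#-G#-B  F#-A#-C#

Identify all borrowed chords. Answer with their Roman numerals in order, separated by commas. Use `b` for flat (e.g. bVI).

In F# major the diatonic chords are F#, G#m, A#m, B, C#, D#m, E#dim. Of the given chords, F#–A#–C# = F#, C#–E#–G# = C#, B–D#–F#–A# = Bmaj7 and C#–E#–G#–B = C#7 are diatonic. But F#–A–C#–E is foreign: the diatonic I on degree 1 is F#, whereas F#m7 comes from F# minor. It is labeled i7. A–C#–E–G# is not: scale degree 3 in F# major carries A#m (iii). In F# minor the chord on that degree is Amaj7, so here it functions as bIIImaj7, borrowed from the parallel minor.

i7, bIIImaj7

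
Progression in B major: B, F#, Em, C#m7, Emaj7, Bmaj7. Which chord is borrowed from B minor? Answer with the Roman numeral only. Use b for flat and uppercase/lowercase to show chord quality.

iv

In B major the diatonic chords are B, C#m, D#m, E, F#, G#m, A#dim. Of the given chords, B, F#, C#m7, Emaj7 and Bmaj7 are diatonic. Em (E–G–B) doesn't fit — on degree 4 B major would have E (IV). Em is the degree-4 chord of B minor, so it is the borrowed iv.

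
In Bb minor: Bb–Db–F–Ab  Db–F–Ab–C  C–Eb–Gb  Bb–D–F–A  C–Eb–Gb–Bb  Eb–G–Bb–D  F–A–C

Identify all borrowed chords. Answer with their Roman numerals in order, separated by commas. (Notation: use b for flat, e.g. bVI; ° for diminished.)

Imaj7, IVmaj7

In Bb minor (with V from harmonic minor) the diatonic chords are Bbm, Cdim, Db, Ebm, F, Gb, Ab. Bb–Db–F–Ab = Bbm7, Db–F–Ab–C = Dbmaj7, C–Eb–Gb = Cdim, C–Eb–Gb–Bb = Cm7b5 and F–A–C = F all belong to that set. But Bb–D–F–A is foreign: the diatonic i on degree 1 is Bbm, whereas Bbmaj7 comes from Bb major. It is labeled Imaj7. But Eb–G–Bb–D is foreign: the diatonic iv on degree 4 is Ebm, whereas Ebmaj7 comes from Bb major. It is labeled IVmaj7.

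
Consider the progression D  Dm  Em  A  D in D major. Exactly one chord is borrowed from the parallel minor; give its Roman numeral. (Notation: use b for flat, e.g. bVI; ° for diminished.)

i

D major has the diatonic set D, Em, F#m, G, A, Bm, C#dim. D, Em and A all belong to that set. But Dm (D–F–A) is foreign: the diatonic I on degree 1 is D, whereas Dm comes from D minor. It is labeled i.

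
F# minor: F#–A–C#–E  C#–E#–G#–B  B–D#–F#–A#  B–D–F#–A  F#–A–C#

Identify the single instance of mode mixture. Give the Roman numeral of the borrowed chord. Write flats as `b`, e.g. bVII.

In F# minor (with V from harmonic minor) the diatonic chords are F#m, G#dim, A, Bm, C#, D, E. F#–A–C#–E = F#m7, C#–E#–G#–B = C#7, B–D–F#–A = Bm7 and F#–A–C# = F#m are all diatonic. B–D#–F#–A# is not: scale degree 4 in F# minor carries Bm (iv). In F# major the chord on that degree is Bmaj7, so here it functions as IVmaj7, borrowed from the parallel major.

IVmaj7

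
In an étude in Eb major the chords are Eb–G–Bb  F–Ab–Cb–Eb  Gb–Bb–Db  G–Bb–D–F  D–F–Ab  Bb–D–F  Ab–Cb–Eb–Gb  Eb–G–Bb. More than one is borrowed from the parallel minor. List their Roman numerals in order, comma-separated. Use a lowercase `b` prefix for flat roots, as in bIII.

iiø7, bIII, iv7

The diatonic triads in Eb major are Eb, Fm, Gm, Ab, Bb, Cm, Ddim. Eb–G–Bb = Eb, G–Bb–D–F = Gm7, D–F–Ab = Ddim and Bb–D–F = Bb all belong to that set. But F–Ab–Cb–Eb is foreign: the diatonic ii on degree 2 is Fm, whereas Fm7b5 comes from Eb minor. It is labeled iiø7. Gb–Bb–Db doesn't fit — on degree 3 Eb major would have Gm (iii). Gb is the degree-3 chord of Eb minor, so it is the borrowed bIII. Ab–Cb–Eb–Gb is not: scale degree 4 in Eb major carries Ab (IV). In Eb minor the chord on that degree is Abm7, so here it functions as iv7, borrowed from the parallel minor.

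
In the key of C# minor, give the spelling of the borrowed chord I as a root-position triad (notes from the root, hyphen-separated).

I is built on scale degree 1, which is C# in both C# minor and its parallel. In C# major the chord on C# is C#–E#–G#.

C#-E#-G#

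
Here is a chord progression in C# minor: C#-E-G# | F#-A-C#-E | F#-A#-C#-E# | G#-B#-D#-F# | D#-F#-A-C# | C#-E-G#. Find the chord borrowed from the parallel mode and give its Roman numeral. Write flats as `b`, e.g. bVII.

IVmaj7

C# minor has the diatonic set C#m, D#dim, E, F#m, G#, A, B (with V from harmonic minor). C#–E–G# = C#m, F#–A–C#–E = F#m7, G#–B#–D#–F# = G#7 and D#–F#–A–C# = D#m7b5 all belong to that set. F#–A#–C#–E# doesn't fit — on degree 4 C# minor would have F#m (iv). F#maj7 is the degree-4 chord of C# major, so it is the borrowed IVmaj7.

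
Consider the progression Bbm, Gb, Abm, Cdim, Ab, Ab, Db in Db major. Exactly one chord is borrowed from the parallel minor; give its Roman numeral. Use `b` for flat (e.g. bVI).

In Db major the diatonic chords are Db, Ebm, Fm, Gb, Ab, Bbm, Cdim. Of the given chords, Bbm, Gb, Cdim, Ab and Db are diatonic. But Abm (Ab–Cb–Eb) is foreign: the diatonic V on degree 5 is Ab, whereas Abm comes from Db minor. It is labeled v.

v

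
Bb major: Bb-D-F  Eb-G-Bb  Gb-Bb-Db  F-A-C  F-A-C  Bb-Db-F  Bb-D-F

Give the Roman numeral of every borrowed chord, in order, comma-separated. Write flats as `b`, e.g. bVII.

The diatonic triads in Bb major are Bb, Cm, Dm, Eb, F, Gm, Adim. Of the given chords, Bb–D–F = Bb, Eb–G–Bb = Eb and F–A–C = F are diatonic. Gb–Bb–Db is not: scale degree 6 in Bb major carries Gm (vi). In Bb minor the chord on that degree is Gb, so here it functions as bVI, borrowed from the parallel minor. Bb–Db–F doesn't fit — on degree 1 Bb major would have Bb (I). Bbm is the degree-1 chord of Bb minor, so it is the borrowed i.

bVI, i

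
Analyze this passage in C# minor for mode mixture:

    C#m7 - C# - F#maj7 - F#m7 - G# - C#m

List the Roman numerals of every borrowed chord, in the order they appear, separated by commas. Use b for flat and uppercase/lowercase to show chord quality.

The diatonic triads in C# minor (with V from harmonic minor) are C#m, D#dim, E, F#m, G#, A, B. C#m7, F#m7, G# and C#m are all diatonic. C# (C#–E#–G#) is not: scale degree 1 in C# minor carries C#m (i). In C# major the chord on that degree is C#, so here it functions as I, borrowed from the parallel major. But F#maj7 (F#–A#–C#–E#) is foreign: the diatonic iv on degree 4 is F#m, whereas F#maj7 comes from C# major. It is labeled IVmaj7.

I, IVmaj7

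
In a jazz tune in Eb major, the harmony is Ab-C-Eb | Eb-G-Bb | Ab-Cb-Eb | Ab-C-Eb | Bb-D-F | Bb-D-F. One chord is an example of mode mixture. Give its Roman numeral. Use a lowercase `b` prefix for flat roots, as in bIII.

The diatonic triads in Eb major are Eb, Fm, Gm, Ab, Bb, Cm, Ddim. Ab–C–Eb = Ab, Eb–G–Bb = Eb and Bb–D–F = Bb all belong to that set. Ab–Cb–Eb doesn't fit — on degree 4 Eb major would have Ab (IV). Abm is the degree-4 chord of Eb minor, so it is the borrowed iv.

iv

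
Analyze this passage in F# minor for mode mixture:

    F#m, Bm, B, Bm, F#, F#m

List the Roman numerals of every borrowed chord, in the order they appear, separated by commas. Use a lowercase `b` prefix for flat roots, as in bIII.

IV, I

The diatonic triads in F# minor (with V from harmonic minor) are F#m, G#dim, A, Bm, C#, D, E. Of the given chords, F#m and Bm are diatonic. But B (B–D#–F#) is foreign: the diatonic iv on degree 4 is Bm, whereas B comes from F# major. It is labeled IV. F# (F#–A#–C#) doesn't fit — on degree 1 F# minor would have F#m (i). F# is the degree-1 chord of F# major, so it is the borrowed I.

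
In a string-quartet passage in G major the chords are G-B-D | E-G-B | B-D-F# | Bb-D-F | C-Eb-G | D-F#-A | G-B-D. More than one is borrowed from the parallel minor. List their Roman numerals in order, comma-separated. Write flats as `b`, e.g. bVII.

G major has the diatonic set G, Am, Bm, C, D, Em, F#dim. Of the given chords, G–B–D = G, E–G–B = Em, B–D–F# = Bm and D–F#–A = D are diatonic. Bb–D–F doesn't fit — on degree 3 G major would have Bm (iii). Bb is the degree-3 chord of G minor, so it is the borrowed bIII. C–Eb–G doesn't fit — on degree 4 G major would have C (IV). Cm is the degree-4 chord of G minor, so it is the borrowed iv.

bIII, iv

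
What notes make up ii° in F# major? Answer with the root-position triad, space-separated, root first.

The root, G#, is scale degree 2 — the same note in F# major and F# minor; only the chord quality changes. Building the diminished chord from the parallel minor on G#: G#–B–D.

G# B D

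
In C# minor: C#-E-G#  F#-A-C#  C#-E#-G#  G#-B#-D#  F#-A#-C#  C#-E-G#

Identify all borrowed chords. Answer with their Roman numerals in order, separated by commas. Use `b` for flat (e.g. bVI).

C# minor has the diatonic set C#m, D#dim, E, F#m, G#, A, B (with V from harmonic minor). Of the given chords, C#–E–G# = C#m, F#–A–C# = F#m and G#–B#–D# = G# are diatonic. But C#–E#–G# is foreign: the diatonic i on degree 1 is C#m, whereas C# comes from C# major. It is labeled I. F#–A#–C# doesn't fit — on degree 4 C# minor would have F#m (iv). F# is the degree-4 chord of C# major, so it is the borrowed IV.

I, IV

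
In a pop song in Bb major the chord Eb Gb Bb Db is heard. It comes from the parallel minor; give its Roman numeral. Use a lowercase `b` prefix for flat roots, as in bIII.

The root Eb is the diatonic 4th degree of Bb major; the borrowing shows in the chord quality. Diatonically Bb major has Eb (IV) on that degree; Eb–Gb–Bb–Db is instead the minor-seventh chord native to Bb minor, so it takes the label iv7.

iv7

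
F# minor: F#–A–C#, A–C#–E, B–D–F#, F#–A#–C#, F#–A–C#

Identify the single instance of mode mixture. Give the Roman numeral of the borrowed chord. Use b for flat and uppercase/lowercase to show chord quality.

In F# minor (with V from harmonic minor) the diatonic chords are F#m, G#dim, A, Bm, C#, D, E. Of the given chords, F#–A–C# = F#m, A–C#–E = A and B–D–F# = Bm are diatonic. F#–A#–C# doesn't fit — on degree 1 F# minor would have F#m (i). F# is the degree-1 chord of F# major, so it is the borrowed I.

I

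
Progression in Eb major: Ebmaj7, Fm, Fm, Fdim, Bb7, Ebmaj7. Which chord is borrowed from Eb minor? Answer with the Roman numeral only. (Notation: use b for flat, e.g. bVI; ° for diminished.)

In Eb major the diatonic chords are Eb, Fm, Gm, Ab, Bb, Cm, Ddim. Ebmaj7, Fm and Bb7 are all diatonic. Fdim (F–Ab–Cb) doesn't fit — on degree 2 Eb major would have Fm (ii). Fdim is the degree-2 chord of Eb minor, so it is the borrowed ii°.

ii°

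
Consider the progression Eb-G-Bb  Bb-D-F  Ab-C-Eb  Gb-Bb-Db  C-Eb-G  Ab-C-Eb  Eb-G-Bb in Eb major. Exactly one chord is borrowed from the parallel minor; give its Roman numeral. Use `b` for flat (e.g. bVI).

In Eb major the diatonic chords are Eb, Fm, Gm, Ab, Bb, Cm, Ddim. Eb–G–Bb = Eb, Bb–D–F = Bb, Ab–C–Eb = Ab and C–Eb–G = Cm all belong to that set. But Gb–Bb–Db is foreign: the diatonic iii on degree 3 is Gm, whereas Gb comes from Eb minor. It is labeled bIII.

bIII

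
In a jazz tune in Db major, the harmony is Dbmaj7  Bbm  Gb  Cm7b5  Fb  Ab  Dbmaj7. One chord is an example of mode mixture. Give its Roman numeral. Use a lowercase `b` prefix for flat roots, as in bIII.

In Db major the diatonic chords are Db, Ebm, Fm, Gb, Ab, Bbm, Cdim. Of the given chords, Dbmaj7, Bbm, Gb, Cm7b5 and Ab are diatonic. Fb (Fb–Ab–Cb) is not: scale degree 3 in Db major carries Fm (iii). In Db minor the chord on that degree is Fb, so here it functions as bIII, borrowed from the parallel minor.

bIII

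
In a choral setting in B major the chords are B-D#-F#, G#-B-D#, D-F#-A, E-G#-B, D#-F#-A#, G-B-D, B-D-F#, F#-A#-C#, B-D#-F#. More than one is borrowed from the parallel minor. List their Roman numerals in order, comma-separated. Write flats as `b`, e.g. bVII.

In B major the diatonic chords are B, C#m, D#m, E, F#, G#m, A#dim. Of the given chords, B–D#–F# = B, G#–B–D# = G#m, E–G#–B = E, D#–F#–A# = D#m and F#–A#–C# = F# are diatonic. D–F#–A doesn't fit — on degree 3 B major would have D#m (iii). D is the degree-3 chord of B minor, so it is the borrowed bIII. But G–B–D is foreign: the diatonic vi on degree 6 is G#m, whereas G comes from B minor. It is labeled bVI. But B–D–F# is foreign: the diatonic I on degree 1 is B, whereas Bm comes from B minor. It is labeled i.

bIII, bVI, i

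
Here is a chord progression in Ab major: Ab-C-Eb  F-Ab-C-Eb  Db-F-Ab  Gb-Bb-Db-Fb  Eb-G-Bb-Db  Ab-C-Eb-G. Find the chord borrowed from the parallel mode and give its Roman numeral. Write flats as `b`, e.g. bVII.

The diatonic triads in Ab major are Ab, Bbm, Cm, Db, Eb, Fm, Gdim. Ab–C–Eb = Ab, F–Ab–C–Eb = Fm7, Db–F–Ab = Db, Eb–G–Bb–Db = Eb7 and Ab–C–Eb–G = Abmaj7 are all diatonic. But Gb–Bb–Db–Fb is foreign: the diatonic vii° on degree 7 is Gdim, whereas Gb7 comes from Ab minor. It is labeled bVII7.

bVII7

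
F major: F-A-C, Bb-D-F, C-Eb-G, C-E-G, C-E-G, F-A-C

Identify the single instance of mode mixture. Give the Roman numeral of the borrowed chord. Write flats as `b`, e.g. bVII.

The diatonic triads in F major are F, Gm, Am, Bb, C, Dm, Edim. F–A–C = F, Bb–D–F = Bb and C–E–G = C are all diatonic. But C–Eb–G is foreign: the diatonic V on degree 5 is C, whereas Cm comes from F minor. It is labeled v.

v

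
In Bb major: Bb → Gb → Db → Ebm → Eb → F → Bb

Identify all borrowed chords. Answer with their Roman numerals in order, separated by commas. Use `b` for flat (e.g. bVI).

The diatonic triads in Bb major are Bb, Cm, Dm, Eb, F, Gm, Adim. Bb, Eb and F are all diatonic. But Gb (Gb–Bb–Db) is foreign: the diatonic vi on degree 6 is Gm, whereas Gb comes from Bb minor. It is labeled bVI. Db (Db–F–Ab) is not: scale degree 3 in Bb major carries Dm (iii). In Bb minor the chord on that degree is Db, so here it functions as bIII, borrowed from the parallel minor. But Ebm (Eb–Gb–Bb) is foreign: the diatonic IV on degree 4 is Eb, whereas Ebm comes from Bb minor. It is labeled iv.

bVI, bIII, iv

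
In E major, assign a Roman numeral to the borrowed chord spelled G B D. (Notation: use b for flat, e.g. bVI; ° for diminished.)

bIII

In E major scale degree 3 is G#; G is its lowered form, from E minor. Diatonically E major has G#m (iii) on that degree; G–B–D is instead the major chord native to E minor, so it takes the label bIII.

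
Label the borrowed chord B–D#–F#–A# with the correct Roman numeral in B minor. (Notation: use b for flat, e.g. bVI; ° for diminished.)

B is scale degree 1 in B minor. Diatonically B minor has Bm (i) on that degree; B–D#–F#–A# is instead the major-seventh chord native to B major, so it takes the label Imaj7.

Imaj7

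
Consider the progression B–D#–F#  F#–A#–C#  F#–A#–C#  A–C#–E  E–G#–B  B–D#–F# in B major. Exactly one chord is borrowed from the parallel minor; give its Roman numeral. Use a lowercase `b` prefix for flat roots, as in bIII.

bVII

B major has the diatonic set B, C#m, D#m, E, F#, G#m, A#dim. B–D#–F# = B, F#–A#–C# = F# and E–G#–B = E all belong to that set. A–C#–E doesn't fit — on degree 7 B major would have A#dim (vii°). A is the degree-7 chord of B minor, so it is the borrowed bVII.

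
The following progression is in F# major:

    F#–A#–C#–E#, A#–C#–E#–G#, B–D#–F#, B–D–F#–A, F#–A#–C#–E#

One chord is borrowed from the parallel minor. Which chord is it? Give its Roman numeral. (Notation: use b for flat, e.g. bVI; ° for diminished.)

iv7

F# major has the diatonic set F#, G#m, A#m, B, C#, D#m, E#dim. Of the given chords, F#–A#–C#–E# = F#maj7, A#–C#–E#–G# = A#m7 and B–D#–F# = B are diatonic. B–D–F#–A doesn't fit — on degree 4 F# major would have B (IV). Bm7 is the degree-4 chord of F# minor, so it is the borrowed iv7.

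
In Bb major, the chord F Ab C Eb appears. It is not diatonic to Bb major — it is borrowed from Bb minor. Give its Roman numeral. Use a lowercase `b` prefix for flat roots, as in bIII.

v7

The root F is the diatonic 5th degree of Bb major; the borrowing shows in the chord quality. Diatonically Bb major has F (V) on that degree; F–Ab–C–Eb is instead the minor-seventh chord native to Bb minor, so it takes the label v7.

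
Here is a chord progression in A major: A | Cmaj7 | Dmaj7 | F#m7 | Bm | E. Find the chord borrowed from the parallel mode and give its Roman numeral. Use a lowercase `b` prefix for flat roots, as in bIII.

A major has the diatonic set A, Bm, C#m, D, E, F#m, G#dim. A, Dmaj7, F#m7, Bm and E are all diatonic. Cmaj7 (C–E–G–B) doesn't fit — on degree 3 A major would have C#m (iii). Cmaj7 is the degree-3 chord of A minor, so it is the borrowed bIIImaj7.

bIIImaj7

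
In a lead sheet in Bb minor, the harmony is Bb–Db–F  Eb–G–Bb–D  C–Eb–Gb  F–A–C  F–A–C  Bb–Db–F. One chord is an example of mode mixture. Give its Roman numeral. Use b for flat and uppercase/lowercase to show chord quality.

Bb minor has the diatonic set Bbm, Cdim, Db, Ebm, F, Gb, Ab (with V from harmonic minor). Bb–Db–F = Bbm, C–Eb–Gb = Cdim and F–A–C = F are all diatonic. Eb–G–Bb–D is not: scale degree 4 in Bb minor carries Ebm (iv). In Bb major the chord on that degree is Ebmaj7, so here it functions as IVmaj7, borrowed from the parallel major.

IVmaj7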